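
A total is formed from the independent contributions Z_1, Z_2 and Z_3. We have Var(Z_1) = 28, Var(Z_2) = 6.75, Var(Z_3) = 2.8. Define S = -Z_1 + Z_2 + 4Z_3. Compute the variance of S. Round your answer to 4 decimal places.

By independence, Var(S) = (-1)²Var(Z_1) + (1)²Var(Z_2) + (4)²Var(Z_3)
= (-1)²·28 + (1)²·6.75 + (4)²·2.8 = 79.55

79.5500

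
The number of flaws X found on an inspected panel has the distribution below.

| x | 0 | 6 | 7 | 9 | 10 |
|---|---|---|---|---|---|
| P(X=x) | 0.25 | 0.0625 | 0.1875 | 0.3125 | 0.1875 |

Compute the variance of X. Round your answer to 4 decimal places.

14.8594

E[X] = (0)(0.25) + (6)(0.0625) + (7)(0.1875) + (9)(0.3125) + (10)(0.1875) = 6.375
E[X²] = (0)²(0.25) + (6)²(0.0625) + (7)²(0.1875) + (9)²(0.3125) + (10)²(0.1875) = 55.5
V(X) = E[X²] − (E[X])² = 55.5 − (6.375)² = 14.859375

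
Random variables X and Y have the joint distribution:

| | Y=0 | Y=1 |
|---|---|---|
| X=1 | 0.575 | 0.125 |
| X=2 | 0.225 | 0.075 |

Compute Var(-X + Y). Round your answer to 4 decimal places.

0.3400

E[X] = 1.3,  E[Y] = 0.2,  E[XY] = 0.275
Var(X) = 1.9 − (1.3)² = 0.21;  Var(Y) = 0.2 − (0.2)² = 0.16
Cov(X,Y) = 0.275 − (1.3)(0.2) = 0.015
Var(-X + Y) = (-1)²·0.21 + (1)²·0.16 + 2·(-1)·(1)·0.015 = 0.34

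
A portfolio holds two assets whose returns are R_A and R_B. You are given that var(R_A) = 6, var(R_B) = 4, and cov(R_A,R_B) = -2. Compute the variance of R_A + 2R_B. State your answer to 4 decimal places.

14.0000

var(R_A + 2R_B) = (1)²·var(R_A) + (2)²·var(R_B) + 2·(1)·(2)·cov(R_A,R_B)
= 1·6 + 4·4 + 4·-2 = 14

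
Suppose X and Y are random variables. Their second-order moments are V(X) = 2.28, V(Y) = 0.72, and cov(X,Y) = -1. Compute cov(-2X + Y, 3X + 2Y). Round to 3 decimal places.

-11.240

cov(-2X + Y, 3X + 2Y) = (-2)(3)V(X) + (1)(2)V(Y) + [(-2)(2) + (1)(3)]cov(X,Y)
= -6·2.28 + 2·0.72 + -1·-1 = -11.24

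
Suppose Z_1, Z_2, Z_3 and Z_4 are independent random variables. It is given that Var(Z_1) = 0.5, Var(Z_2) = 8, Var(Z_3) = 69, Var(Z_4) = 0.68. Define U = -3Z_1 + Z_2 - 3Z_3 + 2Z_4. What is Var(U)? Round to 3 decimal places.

636.220

By independence, Var(U) = (-3)²Var(Z_1) + (1)²Var(Z_2) + (-3)²Var(Z_3) + (2)²Var(Z_4)
= (-3)²·0.5 + (1)²·8 + (-3)²·69 + (2)²·0.68 = 636.22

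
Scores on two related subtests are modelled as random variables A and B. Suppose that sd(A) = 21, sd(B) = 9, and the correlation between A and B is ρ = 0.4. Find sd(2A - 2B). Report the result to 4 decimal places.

38.5123

Var(A) = (21)² = 441;  Var(B) = (9)² = 81
Cov(A,B) = ρ·sd(A)·sd(B) = 0.4·21·9 = 75.6
Var(2A - 2B) = (2)²·Var(A) + (-2)²·Var(B) + 2·(2)·(-2)·Cov(A,B)
= 4·441 + 4·81 + -8·75.6 = 1483.2
sd(2A - 2B) = √1483.2 ≈ 38.5123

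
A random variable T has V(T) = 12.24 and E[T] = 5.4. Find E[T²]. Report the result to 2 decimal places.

41.40

E[T²] = V(T) + (E[T])² = 12.24 + (5.4)² = 41.4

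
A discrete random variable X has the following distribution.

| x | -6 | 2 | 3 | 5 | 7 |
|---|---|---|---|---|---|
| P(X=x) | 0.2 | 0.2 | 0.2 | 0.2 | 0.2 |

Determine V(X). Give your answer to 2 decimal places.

19.76

E[X] = (-6)(0.2) + (2)(0.2) + (3)(0.2) + (5)(0.2) + (7)(0.2) = 2.2
E[X²] = (-6)²(0.2) + (2)²(0.2) + (3)²(0.2) + (5)²(0.2) + (7)²(0.2) = 24.6
V(X) = E[X²] − (E[X])² = 24.6 − (2.2)² = 19.76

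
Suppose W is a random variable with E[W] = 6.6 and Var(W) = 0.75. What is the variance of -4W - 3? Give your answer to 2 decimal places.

12.00

Var(-4W - 3) = (-4)²·Var(W) = 16·0.75 = 12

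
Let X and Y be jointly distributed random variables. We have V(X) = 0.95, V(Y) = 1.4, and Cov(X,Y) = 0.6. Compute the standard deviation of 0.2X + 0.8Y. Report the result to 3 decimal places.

1.061

V(0.2X + 0.8Y) = (0.2)²·V(X) + (0.8)²·V(Y) + 2·(0.2)·(0.8)·Cov(X,Y)
= 0.04·0.95 + 0.64·1.4 + 0.32·0.6 = 1.126
σ(0.2X + 0.8Y) = √1.126 ≈ 1.061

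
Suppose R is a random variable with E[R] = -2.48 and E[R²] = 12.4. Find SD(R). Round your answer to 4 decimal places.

Var(R) = 12.4 − (-2.48)² = 6.2496
SD(R) = √6.2496 ≈ 2.4999

2.4999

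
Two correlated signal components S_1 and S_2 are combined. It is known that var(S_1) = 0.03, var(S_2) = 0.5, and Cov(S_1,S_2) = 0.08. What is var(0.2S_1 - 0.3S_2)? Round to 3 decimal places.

var(0.2S_1 - 0.3S_2) = (0.2)²·var(S_1) + (-0.3)²·var(S_2) + 2·(0.2)·(-0.3)·Cov(S_1,S_2)
= 0.04·0.03 + 0.09·0.5 + -0.12·0.08 = 0.0366

0.037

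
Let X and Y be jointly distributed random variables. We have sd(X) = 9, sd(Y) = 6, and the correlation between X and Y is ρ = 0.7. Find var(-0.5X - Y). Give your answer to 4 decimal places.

var(X) = (9)² = 81;  var(Y) = (6)² = 36
Cov(X,Y) = ρ·sd(X)·sd(Y) = 0.7·9·6 = 37.8
var(-0.5X - Y) = (-0.5)²·var(X) + (-1)²·var(Y) + 2·(-0.5)·(-1)·Cov(X,Y)
= 0.25·81 + 1·36 + 1·37.8 = 94.05

94.0500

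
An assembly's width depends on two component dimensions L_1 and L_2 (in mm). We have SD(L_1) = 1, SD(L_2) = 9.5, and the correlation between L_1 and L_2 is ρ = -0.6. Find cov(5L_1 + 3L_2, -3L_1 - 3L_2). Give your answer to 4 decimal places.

Var(L_1) = (1)² = 1;  Var(L_2) = (9.5)² = 90.25
cov(L_1,L_2) = ρ·SD(L_1)·SD(L_2) = -0.6·1·9.5 = -5.7
cov(5L_1 + 3L_2, -3L_1 - 3L_2) = (5)(-3)Var(L_1) + (3)(-3)Var(L_2) + [(5)(-3) + (3)(-3)]cov(L_1,L_2)
= -15·1 + -9·90.25 + -24·-5.7 = -690.45

-690.4500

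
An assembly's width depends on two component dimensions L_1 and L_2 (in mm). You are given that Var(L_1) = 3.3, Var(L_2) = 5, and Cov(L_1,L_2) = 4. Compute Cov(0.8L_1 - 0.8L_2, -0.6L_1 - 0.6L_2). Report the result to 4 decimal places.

0.8160

Cov(0.8L_1 - 0.8L_2, -0.6L_1 - 0.6L_2) = (0.8)(-0.6)Var(L_1) + (-0.8)(-0.6)Var(L_2) + [(0.8)(-0.6) + (-0.8)(-0.6)]Cov(L_1,L_2)
= -0.48·3.3 + 0.48·5 + 0·4 = 0.816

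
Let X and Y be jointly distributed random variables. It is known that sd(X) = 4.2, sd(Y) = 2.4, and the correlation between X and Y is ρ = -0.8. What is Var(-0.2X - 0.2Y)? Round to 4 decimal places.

Var(X) = (4.2)² = 17.64;  Var(Y) = (2.4)² = 5.76
Cov(X,Y) = ρ·sd(X)·sd(Y) = -0.8·4.2·2.4 = -8.064
Var(-0.2X - 0.2Y) = (-0.2)²·Var(X) + (-0.2)²·Var(Y) + 2·(-0.2)·(-0.2)·Cov(X,Y)
= 0.04·17.64 + 0.04·5.76 + 0.08·-8.064 = 0.29088

0.2909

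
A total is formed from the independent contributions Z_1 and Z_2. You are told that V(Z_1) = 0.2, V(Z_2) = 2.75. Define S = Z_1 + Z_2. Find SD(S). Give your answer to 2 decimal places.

By independence, V(S) = (1)²V(Z_1) + (1)²V(Z_2)
= (1)²·0.2 + (1)²·2.75 = 2.95
SD(S) = √2.95 ≈ 1.72

1.72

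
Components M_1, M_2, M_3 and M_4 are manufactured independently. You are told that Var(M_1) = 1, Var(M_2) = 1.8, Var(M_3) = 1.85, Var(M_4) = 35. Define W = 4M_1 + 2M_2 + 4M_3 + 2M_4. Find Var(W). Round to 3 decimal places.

192.800

By independence, Var(W) = (4)²Var(M_1) + (2)²Var(M_2) + (4)²Var(M_3) + (2)²Var(M_4)
= (4)²·1 + (2)²·1.8 + (4)²·1.85 + (2)²·35 = 192.8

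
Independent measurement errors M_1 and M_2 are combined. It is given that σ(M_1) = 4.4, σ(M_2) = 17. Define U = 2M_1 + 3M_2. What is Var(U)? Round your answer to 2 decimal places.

2678.44

Var(M_1) = 19.36, Var(M_2) = 289
By independence, Var(U) = (2)²Var(M_1) + (3)²Var(M_2)
= (2)²·19.36 + (3)²·289 = 2678.44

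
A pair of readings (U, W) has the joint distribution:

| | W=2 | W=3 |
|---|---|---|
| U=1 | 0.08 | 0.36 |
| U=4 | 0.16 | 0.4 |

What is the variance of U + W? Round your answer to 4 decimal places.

2.2464

E[U] = 2.68,  E[W] = 2.76,  E[UW] = 7.32
Var(U) = 9.4 − (2.68)² = 2.2176;  Var(W) = 7.8 − (2.76)² = 0.1824
Cov(U,W) = 7.32 − (2.68)(2.76) = -0.0768
Var(U + W) = (1)²·2.2176 + (1)²·0.1824 + 2·(1)·(1)·-0.0768 = 2.2464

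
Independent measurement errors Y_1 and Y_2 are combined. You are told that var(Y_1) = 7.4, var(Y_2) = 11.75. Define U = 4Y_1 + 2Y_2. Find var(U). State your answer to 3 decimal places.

By independence, var(U) = (4)²var(Y_1) + (2)²var(Y_2)
= (4)²·7.4 + (2)²·11.75 = 165.4

165.400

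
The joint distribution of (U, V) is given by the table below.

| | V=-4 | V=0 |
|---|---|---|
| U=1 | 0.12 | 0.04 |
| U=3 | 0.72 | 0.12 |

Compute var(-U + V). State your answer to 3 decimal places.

E[U] = 2.68,  E[V] = -3.36,  E[UV] = -9.12
var(U) = 7.72 − (2.68)² = 0.5376;  var(V) = 13.44 − (-3.36)² = 2.1504
Cov(U,V) = -9.12 − (2.68)(-3.36) = -0.1152
var(-U + V) = (-1)²·0.5376 + (1)²·2.1504 + 2·(-1)·(1)·-0.1152 = 2.9184

2.918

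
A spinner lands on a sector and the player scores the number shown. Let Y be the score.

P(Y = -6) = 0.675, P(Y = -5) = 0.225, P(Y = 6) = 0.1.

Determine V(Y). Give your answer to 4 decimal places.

12.5944

E[Y] = (-6)(0.675) + (-5)(0.225) + (6)(0.1) = -4.575
E[Y²] = (-6)²(0.675) + (-5)²(0.225) + (6)²(0.1) = 33.525
V(Y) = E[Y²] − (E[Y])² = 33.525 − (-4.575)² = 12.594375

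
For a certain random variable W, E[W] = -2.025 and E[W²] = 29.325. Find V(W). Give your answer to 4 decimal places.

25.2244

V(W) = 29.325 − (-2.025)² = 25.224375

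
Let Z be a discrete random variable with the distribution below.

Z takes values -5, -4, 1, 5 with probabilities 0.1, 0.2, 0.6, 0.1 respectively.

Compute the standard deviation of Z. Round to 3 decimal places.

2.960

E[Z] = (-5)(0.1) + (-4)(0.2) + (1)(0.6) + (5)(0.1) = -0.2
E[Z²] = (-5)²(0.1) + (-4)²(0.2) + (1)²(0.6) + (5)²(0.1) = 8.8
var(Z) = E[Z²] − (E[Z])² = 8.8 − (-0.2)² = 8.76
SD(Z) = √8.76 ≈ 2.960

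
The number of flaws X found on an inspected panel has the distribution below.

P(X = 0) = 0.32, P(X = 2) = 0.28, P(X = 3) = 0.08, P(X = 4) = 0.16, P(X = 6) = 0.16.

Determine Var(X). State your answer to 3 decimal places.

4.400

E[X] = (0)(0.32) + (2)(0.28) + (3)(0.08) + (4)(0.16) + (6)(0.16) = 2.4
E[X²] = (0)²(0.32) + (2)²(0.28) + (3)²(0.08) + (4)²(0.16) + (6)²(0.16) = 10.16
Var(X) = E[X²] − (E[X])² = 10.16 − (2.4)² = 4.4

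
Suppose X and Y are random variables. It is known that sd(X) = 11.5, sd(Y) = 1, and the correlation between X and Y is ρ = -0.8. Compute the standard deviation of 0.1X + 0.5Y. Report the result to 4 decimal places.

Var(X) = (11.5)² = 132.25;  Var(Y) = (1)² = 1
cov(X,Y) = ρ·sd(X)·sd(Y) = -0.8·11.5·1 = -9.2
Var(0.1X + 0.5Y) = (0.1)²·Var(X) + (0.5)²·Var(Y) + 2·(0.1)·(0.5)·cov(X,Y)
= 0.01·132.25 + 0.25·1 + 0.1·-9.2 = 0.6525
sd(0.1X + 0.5Y) = √0.6525 ≈ 0.8078

0.8078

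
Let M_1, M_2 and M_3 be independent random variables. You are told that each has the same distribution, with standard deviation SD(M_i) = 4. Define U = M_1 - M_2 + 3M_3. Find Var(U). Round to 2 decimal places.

176.00

Var(M_i) = (4)² = 16
By independence, Var(U) = (1)²Var(M_1) + (-1)²Var(M_2) + (3)²Var(M_3)
= (1)²·16 + (-1)²·16 + (3)²·16 = 176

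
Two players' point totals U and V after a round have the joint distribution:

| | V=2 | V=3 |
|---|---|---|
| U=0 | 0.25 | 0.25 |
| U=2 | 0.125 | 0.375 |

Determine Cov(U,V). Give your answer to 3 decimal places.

E[U] = 1,  E[V] = 2.625
E[UV] = 2.75
Cov(U,V) = E[UV] − E[U]E[V] = 2.75 − (1)(2.625) = 0.125

0.125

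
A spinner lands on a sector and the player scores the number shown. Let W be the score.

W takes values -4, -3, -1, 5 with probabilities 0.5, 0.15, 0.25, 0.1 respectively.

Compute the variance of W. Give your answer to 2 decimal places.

7.26

E[W] = (-4)(0.5) + (-3)(0.15) + (-1)(0.25) + (5)(0.1) = -2.2
E[W²] = (-4)²(0.5) + (-3)²(0.15) + (-1)²(0.25) + (5)²(0.1) = 12.1
Var(W) = E[W²] − (E[W])² = 12.1 − (-2.2)² = 7.26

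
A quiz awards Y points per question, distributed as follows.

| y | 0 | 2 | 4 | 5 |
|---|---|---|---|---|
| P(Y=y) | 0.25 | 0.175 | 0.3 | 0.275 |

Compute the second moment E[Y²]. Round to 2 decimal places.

12.38

E[Y²] = (0)²(0.25) + (2)²(0.175) + (4)²(0.3) + (5)²(0.275) = 12.375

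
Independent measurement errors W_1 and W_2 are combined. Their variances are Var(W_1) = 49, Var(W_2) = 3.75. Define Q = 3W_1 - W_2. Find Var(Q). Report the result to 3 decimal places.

By independence, Var(Q) = (3)²Var(W_1) + (-1)²Var(W_2)
= (3)²·49 + (-1)²·3.75 = 444.75

444.750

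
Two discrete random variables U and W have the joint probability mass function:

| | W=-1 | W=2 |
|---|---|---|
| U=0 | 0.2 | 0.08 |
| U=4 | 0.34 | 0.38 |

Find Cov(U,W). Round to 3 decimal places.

E[U] = 2.88,  E[W] = 0.38
E[UW] = 1.68
Cov(U,W) = E[UW] − E[U]E[W] = 1.68 − (2.88)(0.38) = 0.5856

0.586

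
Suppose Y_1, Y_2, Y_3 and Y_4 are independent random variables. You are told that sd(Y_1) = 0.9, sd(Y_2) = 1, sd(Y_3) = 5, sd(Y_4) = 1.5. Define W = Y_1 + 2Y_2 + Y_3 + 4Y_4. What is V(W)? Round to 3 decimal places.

65.810

V(Y_1) = 0.81, V(Y_2) = 1, V(Y_3) = 25, V(Y_4) = 2.25
By independence, V(W) = (1)²V(Y_1) + (2)²V(Y_2) + (1)²V(Y_3) + (4)²V(Y_4)
= (1)²·0.81 + (2)²·1 + (1)²·25 + (4)²·2.25 = 65.81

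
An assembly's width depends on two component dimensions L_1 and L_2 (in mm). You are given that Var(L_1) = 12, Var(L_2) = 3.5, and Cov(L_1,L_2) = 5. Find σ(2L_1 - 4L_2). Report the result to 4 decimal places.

4.8990

Var(2L_1 - 4L_2) = (2)²·Var(L_1) + (-4)²·Var(L_2) + 2·(2)·(-4)·Cov(L_1,L_2)
= 4·12 + 16·3.5 + -16·5 = 24
σ(2L_1 - 4L_2) = √24 ≈ 4.8990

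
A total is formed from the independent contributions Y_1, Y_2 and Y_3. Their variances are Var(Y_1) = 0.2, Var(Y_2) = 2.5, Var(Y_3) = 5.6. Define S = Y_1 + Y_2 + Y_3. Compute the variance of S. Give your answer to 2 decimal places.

By independence, Var(S) = (1)²Var(Y_1) + (1)²Var(Y_2) + (1)²Var(Y_3)
= (1)²·0.2 + (1)²·2.5 + (1)²·5.6 = 8.3

8.30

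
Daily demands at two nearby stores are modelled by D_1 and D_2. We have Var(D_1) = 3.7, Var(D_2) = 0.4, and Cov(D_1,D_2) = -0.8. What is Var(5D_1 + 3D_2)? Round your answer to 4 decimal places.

72.1000

Var(5D_1 + 3D_2) = (5)²·Var(D_1) + (3)²·Var(D_2) + 2·(5)·(3)·Cov(D_1,D_2)
= 25·3.7 + 9·0.4 + 30·-0.8 = 72.1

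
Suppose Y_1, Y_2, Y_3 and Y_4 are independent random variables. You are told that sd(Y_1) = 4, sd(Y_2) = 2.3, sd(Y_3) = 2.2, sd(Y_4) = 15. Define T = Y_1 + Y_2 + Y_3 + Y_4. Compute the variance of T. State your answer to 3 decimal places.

V(Y_1) = 16, V(Y_2) = 5.29, V(Y_3) = 4.84, V(Y_4) = 225
By independence, V(T) = (1)²V(Y_1) + (1)²V(Y_2) + (1)²V(Y_3) + (1)²V(Y_4)
= (1)²·16 + (1)²·5.29 + (1)²·4.84 + (1)²·225 = 251.13

251.130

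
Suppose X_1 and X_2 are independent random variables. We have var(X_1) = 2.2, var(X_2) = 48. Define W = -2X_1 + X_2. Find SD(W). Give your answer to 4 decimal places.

By independence, var(W) = (-2)²var(X_1) + (1)²var(X_2)
= (-2)²·2.2 + (1)²·48 = 56.8
SD(W) = √56.8 ≈ 7.5366

7.5366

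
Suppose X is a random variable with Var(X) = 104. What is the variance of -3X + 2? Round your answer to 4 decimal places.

Var(-3X + 2) = (-3)²·Var(X) = 9·104 = 936

936.0000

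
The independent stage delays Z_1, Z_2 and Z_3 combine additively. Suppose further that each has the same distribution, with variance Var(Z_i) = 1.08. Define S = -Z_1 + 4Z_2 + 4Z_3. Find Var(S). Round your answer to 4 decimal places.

By independence, Var(S) = (-1)²Var(Z_1) + (4)²Var(Z_2) + (4)²Var(Z_3)
= (-1)²·1.08 + (4)²·1.08 + (4)²·1.08 = 35.64

35.6400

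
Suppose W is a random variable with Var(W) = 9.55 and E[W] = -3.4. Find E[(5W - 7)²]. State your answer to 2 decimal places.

814.75

E[5W - 7] = 5·-3.4 − 7 = -24
Var(5W - 7) = (5)²·9.55 = 238.75
E[(5W - 7)²] = Var((5W - 7)) + (E[(5W - 7)])² = 238.75 + (-24)² = 814.75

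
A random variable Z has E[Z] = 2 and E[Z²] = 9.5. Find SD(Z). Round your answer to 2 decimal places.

Var(Z) = 9.5 − (2)² = 5.5
SD(Z) = √5.5 ≈ 2.35

2.35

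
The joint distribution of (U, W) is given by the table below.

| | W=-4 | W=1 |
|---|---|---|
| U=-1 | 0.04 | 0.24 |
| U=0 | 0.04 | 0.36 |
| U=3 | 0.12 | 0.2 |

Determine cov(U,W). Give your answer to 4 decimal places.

E[U] = 0.68,  E[W] = 0
E[UW] = -0.92
cov(U,W) = E[UW] − E[U]E[W] = -0.92 − (0.68)(0) = -0.92

-0.9200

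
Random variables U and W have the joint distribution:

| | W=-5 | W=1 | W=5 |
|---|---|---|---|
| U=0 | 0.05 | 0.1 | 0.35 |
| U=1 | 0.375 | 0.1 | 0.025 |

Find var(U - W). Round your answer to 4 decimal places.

E[U] = 0.5,  E[W] = -0.05,  E[UW] = -1.65
var(U) = 0.5 − (0.5)² = 0.25;  var(W) = 20.2 − (-0.05)² = 20.1975
Cov(U,W) = -1.65 − (0.5)(-0.05) = -1.625
var(U - W) = (1)²·0.25 + (-1)²·20.1975 + 2·(1)·(-1)·-1.625 = 23.6975

23.6975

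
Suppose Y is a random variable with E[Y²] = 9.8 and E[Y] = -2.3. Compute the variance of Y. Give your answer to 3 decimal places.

4.510

V(Y) = 9.8 − (-2.3)² = 4.51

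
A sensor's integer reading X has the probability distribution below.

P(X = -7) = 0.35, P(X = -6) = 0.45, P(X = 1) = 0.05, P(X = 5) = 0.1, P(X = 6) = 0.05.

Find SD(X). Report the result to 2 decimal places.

E[X] = (-7)(0.35) + (-6)(0.45) + (1)(0.05) + (5)(0.1) + (6)(0.05) = -4.3
E[X²] = (-7)²(0.35) + (-6)²(0.45) + (1)²(0.05) + (5)²(0.1) + (6)²(0.05) = 37.7
Var(X) = E[X²] − (E[X])² = 37.7 − (-4.3)² = 19.21
SD(X) = √19.21 ≈ 4.38

4.38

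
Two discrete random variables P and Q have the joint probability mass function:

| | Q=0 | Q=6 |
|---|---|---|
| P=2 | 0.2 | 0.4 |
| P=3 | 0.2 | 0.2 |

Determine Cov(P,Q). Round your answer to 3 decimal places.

-0.240

E[P] = 2.4,  E[Q] = 3.6
E[PQ] = 8.4
Cov(P,Q) = E[PQ] − E[P]E[Q] = 8.4 − (2.4)(3.6) = -0.24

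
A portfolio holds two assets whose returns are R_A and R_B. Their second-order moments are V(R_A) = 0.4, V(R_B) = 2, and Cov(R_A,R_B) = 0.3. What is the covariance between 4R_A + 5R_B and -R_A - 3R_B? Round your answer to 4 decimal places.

-36.7000

Cov(4R_A + 5R_B, -R_A - 3R_B) = (4)(-1)V(R_A) + (5)(-3)V(R_B) + [(4)(-3) + (5)(-1)]Cov(R_A,R_B)
= -4·0.4 + -15·2 + -17·0.3 = -36.7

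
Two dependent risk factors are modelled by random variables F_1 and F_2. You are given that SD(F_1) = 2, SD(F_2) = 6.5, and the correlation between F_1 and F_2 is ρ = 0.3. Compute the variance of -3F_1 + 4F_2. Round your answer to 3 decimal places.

618.400

Var(F_1) = (2)² = 4;  Var(F_2) = (6.5)² = 42.25
Cov(F_1,F_2) = ρ·SD(F_1)·SD(F_2) = 0.3·2·6.5 = 3.9
Var(-3F_1 + 4F_2) = (-3)²·Var(F_1) + (4)²·Var(F_2) + 2·(-3)·(4)·Cov(F_1,F_2)
= 9·4 + 16·42.25 + -24·3.9 = 618.4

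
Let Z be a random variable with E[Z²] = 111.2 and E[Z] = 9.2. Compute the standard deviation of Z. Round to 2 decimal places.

5.15

V(Z) = 111.2 − (9.2)² = 26.56
sd(Z) = √26.56 ≈ 5.15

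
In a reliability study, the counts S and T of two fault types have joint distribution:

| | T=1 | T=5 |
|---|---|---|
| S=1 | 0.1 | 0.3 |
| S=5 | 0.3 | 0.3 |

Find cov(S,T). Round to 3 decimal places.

-0.960

E[S] = 3.4,  E[T] = 3.4
E[ST] = 10.6
cov(S,T) = E[ST] − E[S]E[T] = 10.6 − (3.4)(3.4) = -0.96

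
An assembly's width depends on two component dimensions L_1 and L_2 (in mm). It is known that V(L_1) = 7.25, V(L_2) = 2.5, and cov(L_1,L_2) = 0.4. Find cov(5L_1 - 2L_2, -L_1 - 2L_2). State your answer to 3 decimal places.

cov(5L_1 - 2L_2, -L_1 - 2L_2) = (5)(-1)V(L_1) + (-2)(-2)V(L_2) + [(5)(-2) + (-2)(-1)]cov(L_1,L_2)
= -5·7.25 + 4·2.5 + -8·0.4 = -29.45

-29.450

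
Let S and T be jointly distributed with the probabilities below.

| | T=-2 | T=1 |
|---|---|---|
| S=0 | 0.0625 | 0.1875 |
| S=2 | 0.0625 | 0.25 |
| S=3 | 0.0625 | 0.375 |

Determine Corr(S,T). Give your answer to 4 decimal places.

E[S] = 1.9375,  E[T] = 0.4375
E[ST] = 1
Cov(S,T) = E[ST] − E[S]E[T] = 1 − (1.9375)(0.4375) = 0.15234375
Var(S) = 1.43359375,  Var(T) = 1.37109375
ρ = 0.15234375 / √(1.43359375·1.37109375) ≈ 0.1087

0.1087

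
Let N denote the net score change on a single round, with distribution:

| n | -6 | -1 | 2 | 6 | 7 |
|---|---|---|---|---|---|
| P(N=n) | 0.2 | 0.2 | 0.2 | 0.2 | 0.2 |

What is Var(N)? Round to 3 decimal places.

E[N] = (-6)(0.2) + (-1)(0.2) + (2)(0.2) + (6)(0.2) + (7)(0.2) = 1.6
E[N²] = (-6)²(0.2) + (-1)²(0.2) + (2)²(0.2) + (6)²(0.2) + (7)²(0.2) = 25.2
Var(N) = E[N²] − (E[N])² = 25.2 − (1.6)² = 22.64

22.640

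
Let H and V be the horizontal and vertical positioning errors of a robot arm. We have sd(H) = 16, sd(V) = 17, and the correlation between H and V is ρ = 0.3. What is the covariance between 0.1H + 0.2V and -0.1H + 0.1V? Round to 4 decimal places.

2.4040

Var(H) = (16)² = 256;  Var(V) = (17)² = 289
Cov(H,V) = ρ·sd(H)·sd(V) = 0.3·16·17 = 81.6
Cov(0.1H + 0.2V, -0.1H + 0.1V) = (0.1)(-0.1)Var(H) + (0.2)(0.1)Var(V) + [(0.1)(0.1) + (0.2)(-0.1)]Cov(H,V)
= -0.01·256 + 0.02·289 + -0.01·81.6 = 2.404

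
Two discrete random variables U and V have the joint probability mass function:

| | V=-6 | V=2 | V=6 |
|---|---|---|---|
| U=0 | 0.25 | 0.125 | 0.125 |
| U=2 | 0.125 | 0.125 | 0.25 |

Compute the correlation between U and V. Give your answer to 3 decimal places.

0.285

E[U] = 1,  E[V] = 0.5
E[UV] = 2
cov(U,V) = E[UV] − E[U]E[V] = 2 − (1)(0.5) = 1.5
var(U) = 1,  var(V) = 27.75
ρ = 1.5 / √(1·27.75) ≈ 0.285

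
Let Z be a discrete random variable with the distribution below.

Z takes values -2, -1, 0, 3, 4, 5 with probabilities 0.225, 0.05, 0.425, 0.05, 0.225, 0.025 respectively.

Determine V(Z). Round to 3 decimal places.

5.169

E[Z] = (-2)(0.225) + (-1)(0.05) + (0)(0.425) + (3)(0.05) + (4)(0.225) + (5)(0.025) = 0.675
E[Z²] = (-2)²(0.225) + (-1)²(0.05) + (0)²(0.425) + (3)²(0.05) + (4)²(0.225) + (5)²(0.025) = 5.625
V(Z) = E[Z²] − (E[Z])² = 5.625 − (0.675)² = 5.169375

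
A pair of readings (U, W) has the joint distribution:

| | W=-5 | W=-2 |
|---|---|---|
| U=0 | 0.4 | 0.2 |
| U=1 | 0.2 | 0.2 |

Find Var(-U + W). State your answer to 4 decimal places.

E[U] = 0.4,  E[W] = -3.8,  E[UW] = -1.4
Var(U) = 0.4 − (0.4)² = 0.24;  Var(W) = 16.6 − (-3.8)² = 2.16
Cov(U,W) = -1.4 − (0.4)(-3.8) = 0.12
Var(-U + W) = (-1)²·0.24 + (1)²·2.16 + 2·(-1)·(1)·0.12 = 2.16

2.1600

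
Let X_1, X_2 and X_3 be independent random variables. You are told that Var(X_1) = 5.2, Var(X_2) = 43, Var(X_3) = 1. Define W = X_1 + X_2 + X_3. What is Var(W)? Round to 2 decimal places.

49.20

By independence, Var(W) = (1)²Var(X_1) + (1)²Var(X_2) + (1)²Var(X_3)
= (1)²·5.2 + (1)²·43 + (1)²·1 = 49.2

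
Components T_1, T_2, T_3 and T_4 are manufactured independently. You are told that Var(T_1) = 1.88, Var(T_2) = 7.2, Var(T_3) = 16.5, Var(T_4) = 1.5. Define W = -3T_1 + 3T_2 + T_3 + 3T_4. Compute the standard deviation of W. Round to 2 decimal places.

10.57

By independence, Var(W) = (-3)²Var(T_1) + (3)²Var(T_2) + (1)²Var(T_3) + (3)²Var(T_4)
= (-3)²·1.88 + (3)²·7.2 + (1)²·16.5 + (3)²·1.5 = 111.72
σ(W) = √111.72 ≈ 10.57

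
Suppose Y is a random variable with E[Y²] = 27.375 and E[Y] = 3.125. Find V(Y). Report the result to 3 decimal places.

V(Y) = 27.375 − (3.125)² = 17.609375

17.609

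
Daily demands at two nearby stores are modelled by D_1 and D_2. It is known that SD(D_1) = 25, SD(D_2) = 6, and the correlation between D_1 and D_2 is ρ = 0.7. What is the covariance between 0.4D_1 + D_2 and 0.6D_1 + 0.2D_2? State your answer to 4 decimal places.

228.6000

Var(D_1) = (25)² = 625;  Var(D_2) = (6)² = 36
Cov(D_1,D_2) = ρ·SD(D_1)·SD(D_2) = 0.7·25·6 = 105
Cov(0.4D_1 + D_2, 0.6D_1 + 0.2D_2) = (0.4)(0.6)Var(D_1) + (1)(0.2)Var(D_2) + [(0.4)(0.2) + (1)(0.6)]Cov(D_1,D_2)
= 0.24·625 + 0.2·36 + 0.68·105 = 228.6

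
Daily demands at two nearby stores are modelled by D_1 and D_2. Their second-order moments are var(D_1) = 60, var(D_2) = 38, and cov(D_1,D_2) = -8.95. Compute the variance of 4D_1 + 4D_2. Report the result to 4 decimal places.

1281.6000

var(4D_1 + 4D_2) = (4)²·var(D_1) + (4)²·var(D_2) + 2·(4)·(4)·cov(D_1,D_2)
= 16·60 + 16·38 + 32·-8.95 = 1281.6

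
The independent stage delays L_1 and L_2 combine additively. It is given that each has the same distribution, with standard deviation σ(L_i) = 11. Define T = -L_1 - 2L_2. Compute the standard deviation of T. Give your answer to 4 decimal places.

24.5967

Var(L_i) = (11)² = 121
By independence, Var(T) = (-1)²Var(L_1) + (-2)²Var(L_2)
= (-1)²·121 + (-2)²·121 = 605
σ(T) = √605 ≈ 24.5967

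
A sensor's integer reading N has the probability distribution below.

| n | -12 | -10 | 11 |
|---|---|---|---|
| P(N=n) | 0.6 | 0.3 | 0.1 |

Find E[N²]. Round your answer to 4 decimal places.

128.5000

E[N²] = (-12)²(0.6) + (-10)²(0.3) + (11)²(0.1) = 128.5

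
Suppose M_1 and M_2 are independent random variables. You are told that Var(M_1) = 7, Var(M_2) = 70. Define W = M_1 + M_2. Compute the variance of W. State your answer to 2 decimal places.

77.00

By independence, Var(W) = (1)²Var(M_1) + (1)²Var(M_2)
= (1)²·7 + (1)²·70 = 77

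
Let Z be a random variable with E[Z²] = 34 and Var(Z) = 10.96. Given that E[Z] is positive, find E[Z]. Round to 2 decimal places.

4.80

(E[Z])² = E[Z²] − Var(Z) = 34 − 10.96 = 23.04
E[Z] = √23.04 = 4.8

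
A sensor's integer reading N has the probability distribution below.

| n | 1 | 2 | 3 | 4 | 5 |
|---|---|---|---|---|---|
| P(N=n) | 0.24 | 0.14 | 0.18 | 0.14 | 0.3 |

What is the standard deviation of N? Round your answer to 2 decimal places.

E[N] = (1)(0.24) + (2)(0.14) + (3)(0.18) + (4)(0.14) + (5)(0.3) = 3.12
E[N²] = (1)²(0.24) + (2)²(0.14) + (3)²(0.18) + (4)²(0.14) + (5)²(0.3) = 12.16
Var(N) = E[N²] − (E[N])² = 12.16 − (3.12)² = 2.4256
SD(N) = √2.4256 ≈ 1.56

1.56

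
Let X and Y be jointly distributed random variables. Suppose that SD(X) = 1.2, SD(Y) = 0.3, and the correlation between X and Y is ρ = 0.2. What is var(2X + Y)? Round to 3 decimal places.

6.138

var(X) = (1.2)² = 1.44;  var(Y) = (0.3)² = 0.09
Cov(X,Y) = ρ·SD(X)·SD(Y) = 0.2·1.2·0.3 = 0.072
var(2X + Y) = (2)²·var(X) + (1)²·var(Y) + 2·(2)·(1)·Cov(X,Y)
= 4·1.44 + 1·0.09 + 4·0.072 = 6.138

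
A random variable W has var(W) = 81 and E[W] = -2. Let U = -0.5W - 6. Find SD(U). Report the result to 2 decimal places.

var(-0.5W - 6) = (-0.5)²·81 = 20.25
SD(U) = √20.25 ≈ 4.50

4.50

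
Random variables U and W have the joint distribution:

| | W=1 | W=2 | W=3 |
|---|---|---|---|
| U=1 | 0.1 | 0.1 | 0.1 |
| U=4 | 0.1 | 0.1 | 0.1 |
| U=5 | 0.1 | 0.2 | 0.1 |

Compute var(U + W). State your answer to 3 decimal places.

3.450

E[U] = 3.5,  E[W] = 2,  E[UW] = 7
var(U) = 15.1 − (3.5)² = 2.85;  var(W) = 4.6 − (2)² = 0.6
cov(U,W) = 7 − (3.5)(2) = 0
var(U + W) = (1)²·2.85 + (1)²·0.6 + 2·(1)·(1)·0 = 3.45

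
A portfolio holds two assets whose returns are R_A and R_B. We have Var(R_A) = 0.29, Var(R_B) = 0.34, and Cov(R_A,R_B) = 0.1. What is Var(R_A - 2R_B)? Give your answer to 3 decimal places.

1.250

Var(R_A - 2R_B) = (1)²·Var(R_A) + (-2)²·Var(R_B) + 2·(1)·(-2)·Cov(R_A,R_B)
= 1·0.29 + 4·0.34 + -4·0.1 = 1.25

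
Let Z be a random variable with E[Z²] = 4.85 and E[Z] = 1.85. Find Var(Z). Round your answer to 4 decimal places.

1.4275

Var(Z) = 4.85 − (1.85)² = 1.4275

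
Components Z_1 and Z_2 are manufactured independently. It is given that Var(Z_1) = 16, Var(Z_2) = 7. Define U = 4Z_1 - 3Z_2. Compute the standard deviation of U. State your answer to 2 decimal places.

17.86

By independence, Var(U) = (4)²Var(Z_1) + (-3)²Var(Z_2)
= (4)²·16 + (-3)²·7 = 319
sd(U) = √319 ≈ 17.86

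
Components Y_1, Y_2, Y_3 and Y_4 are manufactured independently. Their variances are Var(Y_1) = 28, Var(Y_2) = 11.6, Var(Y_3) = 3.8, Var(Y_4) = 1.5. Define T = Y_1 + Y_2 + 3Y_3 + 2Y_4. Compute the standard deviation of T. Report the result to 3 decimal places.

8.933

By independence, Var(T) = (1)²Var(Y_1) + (1)²Var(Y_2) + (3)²Var(Y_3) + (2)²Var(Y_4)
= (1)²·28 + (1)²·11.6 + (3)²·3.8 + (2)²·1.5 = 79.8
SD(T) = √79.8 ≈ 8.933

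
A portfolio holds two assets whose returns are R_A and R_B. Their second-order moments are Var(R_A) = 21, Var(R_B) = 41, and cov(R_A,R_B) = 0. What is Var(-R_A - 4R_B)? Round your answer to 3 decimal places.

677.000

Var(-R_A - 4R_B) = (-1)²·Var(R_A) + (-4)²·Var(R_B) + 2·(-1)·(-4)·cov(R_A,R_B)
= 1·21 + 16·41 + 8·0 = 677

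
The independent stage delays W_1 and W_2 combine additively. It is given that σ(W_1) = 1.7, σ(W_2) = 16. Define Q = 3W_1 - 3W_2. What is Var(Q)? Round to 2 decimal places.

Var(W_1) = 2.89, Var(W_2) = 256
By independence, Var(Q) = (3)²Var(W_1) + (-3)²Var(W_2)
= (3)²·2.89 + (-3)²·256 = 2330.01

2330.01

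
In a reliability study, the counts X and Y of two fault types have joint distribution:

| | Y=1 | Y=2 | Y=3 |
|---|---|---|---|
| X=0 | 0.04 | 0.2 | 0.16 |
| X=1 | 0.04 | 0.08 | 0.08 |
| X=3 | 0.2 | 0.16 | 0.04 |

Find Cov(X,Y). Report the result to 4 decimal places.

-0.4400

E[X] = 1.4,  E[Y] = 2
E[XY] = 2.36
Cov(X,Y) = E[XY] − E[X]E[Y] = 2.36 − (1.4)(2) = -0.44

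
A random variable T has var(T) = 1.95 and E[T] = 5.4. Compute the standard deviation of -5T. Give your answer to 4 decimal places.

6.9821

var(-5T) = (-5)²·1.95 = 48.75
SD(-5T) = √48.75 ≈ 6.9821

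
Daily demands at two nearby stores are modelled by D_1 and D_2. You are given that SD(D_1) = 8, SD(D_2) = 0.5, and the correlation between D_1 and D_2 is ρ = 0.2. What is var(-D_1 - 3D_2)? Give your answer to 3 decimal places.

71.050

var(D_1) = (8)² = 64;  var(D_2) = (0.5)² = 0.25
Cov(D_1,D_2) = ρ·SD(D_1)·SD(D_2) = 0.2·8·0.5 = 0.8
var(-D_1 - 3D_2) = (-1)²·var(D_1) + (-3)²·var(D_2) + 2·(-1)·(-3)·Cov(D_1,D_2)
= 1·64 + 9·0.25 + 6·0.8 = 71.05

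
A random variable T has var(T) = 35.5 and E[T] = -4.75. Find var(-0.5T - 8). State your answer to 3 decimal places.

var(-0.5T - 8) = (-0.5)²·var(T) = 0.25·35.5 = 8.875

8.875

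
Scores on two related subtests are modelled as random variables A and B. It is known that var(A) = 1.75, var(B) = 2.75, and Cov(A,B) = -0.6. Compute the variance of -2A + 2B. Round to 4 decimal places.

22.8000

var(-2A + 2B) = (-2)²·var(A) + (2)²·var(B) + 2·(-2)·(2)·Cov(A,B)
= 4·1.75 + 4·2.75 + -8·-0.6 = 22.8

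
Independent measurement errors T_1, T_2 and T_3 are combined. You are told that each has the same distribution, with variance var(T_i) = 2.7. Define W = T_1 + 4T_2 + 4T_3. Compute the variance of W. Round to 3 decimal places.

89.100

By independence, var(W) = (1)²var(T_1) + (4)²var(T_2) + (4)²var(T_3)
= (1)²·2.7 + (4)²·2.7 + (4)²·2.7 = 89.1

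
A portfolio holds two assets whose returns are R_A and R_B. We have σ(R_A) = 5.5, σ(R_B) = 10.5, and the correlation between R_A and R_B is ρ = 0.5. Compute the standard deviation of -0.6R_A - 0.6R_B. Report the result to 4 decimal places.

8.4481

var(R_A) = (5.5)² = 30.25;  var(R_B) = (10.5)² = 110.25
Cov(R_A,R_B) = ρ·σ(R_A)·σ(R_B) = 0.5·5.5·10.5 = 28.875
var(-0.6R_A - 0.6R_B) = (-0.6)²·var(R_A) + (-0.6)²·var(R_B) + 2·(-0.6)·(-0.6)·Cov(R_A,R_B)
= 0.36·30.25 + 0.36·110.25 + 0.72·28.875 = 71.37
σ(-0.6R_A - 0.6R_B) = √71.37 ≈ 8.4481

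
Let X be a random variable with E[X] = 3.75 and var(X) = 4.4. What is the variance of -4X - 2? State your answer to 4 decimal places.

70.4000

var(-4X - 2) = (-4)²·var(X) = 16·4.4 = 70.4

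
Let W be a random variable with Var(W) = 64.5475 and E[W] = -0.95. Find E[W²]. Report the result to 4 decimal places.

65.4500

E[W²] = Var(W) + (E[W])² = 64.5475 + (-0.95)² = 65.45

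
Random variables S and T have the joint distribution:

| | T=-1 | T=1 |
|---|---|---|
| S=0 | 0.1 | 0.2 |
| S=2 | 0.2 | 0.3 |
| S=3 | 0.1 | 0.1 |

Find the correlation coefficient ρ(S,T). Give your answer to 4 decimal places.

-0.1100

E[S] = 1.6,  E[T] = 0.2
E[ST] = 0.2
cov(S,T) = E[ST] − E[S]E[T] = 0.2 − (1.6)(0.2) = -0.12
Var(S) = 1.24,  Var(T) = 0.96
ρ = -0.12 / √(1.24·0.96) ≈ -0.1100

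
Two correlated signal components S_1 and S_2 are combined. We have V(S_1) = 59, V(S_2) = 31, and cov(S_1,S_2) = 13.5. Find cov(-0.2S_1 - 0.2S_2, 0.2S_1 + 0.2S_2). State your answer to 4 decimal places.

-4.6800

cov(-0.2S_1 - 0.2S_2, 0.2S_1 + 0.2S_2) = (-0.2)(0.2)V(S_1) + (-0.2)(0.2)V(S_2) + [(-0.2)(0.2) + (-0.2)(0.2)]cov(S_1,S_2)
= -0.04·59 + -0.04·31 + -0.08·13.5 = -4.68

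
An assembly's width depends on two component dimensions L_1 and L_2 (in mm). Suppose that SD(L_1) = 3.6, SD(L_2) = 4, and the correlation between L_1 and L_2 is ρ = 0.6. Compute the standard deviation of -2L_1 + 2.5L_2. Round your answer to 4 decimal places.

8.0895

V(L_1) = (3.6)² = 12.96;  V(L_2) = (4)² = 16
Cov(L_1,L_2) = ρ·SD(L_1)·SD(L_2) = 0.6·3.6·4 = 8.64
V(-2L_1 + 2.5L_2) = (-2)²·V(L_1) + (2.5)²·V(L_2) + 2·(-2)·(2.5)·Cov(L_1,L_2)
= 4·12.96 + 6.25·16 + -10·8.64 = 65.44
SD(-2L_1 + 2.5L_2) = √65.44 ≈ 8.0895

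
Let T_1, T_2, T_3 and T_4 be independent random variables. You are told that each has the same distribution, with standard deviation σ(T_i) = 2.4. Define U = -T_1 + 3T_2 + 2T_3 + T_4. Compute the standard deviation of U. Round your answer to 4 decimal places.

var(T_i) = (2.4)² = 5.76
By independence, var(U) = (-1)²var(T_1) + (3)²var(T_2) + (2)²var(T_3) + (1)²var(T_4)
= (-1)²·5.76 + (3)²·5.76 + (2)²·5.76 + (1)²·5.76 = 86.4
σ(U) = √86.4 ≈ 9.2952

9.2952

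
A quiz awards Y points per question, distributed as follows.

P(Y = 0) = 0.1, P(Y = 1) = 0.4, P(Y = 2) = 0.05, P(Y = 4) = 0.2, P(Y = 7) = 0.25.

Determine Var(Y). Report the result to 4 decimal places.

E[Y] = (0)(0.1) + (1)(0.4) + (2)(0.05) + (4)(0.2) + (7)(0.25) = 3.05
E[Y²] = (0)²(0.1) + (1)²(0.4) + (2)²(0.05) + (4)²(0.2) + (7)²(0.25) = 16.05
Var(Y) = E[Y²] − (E[Y])² = 16.05 − (3.05)² = 6.7475

6.7475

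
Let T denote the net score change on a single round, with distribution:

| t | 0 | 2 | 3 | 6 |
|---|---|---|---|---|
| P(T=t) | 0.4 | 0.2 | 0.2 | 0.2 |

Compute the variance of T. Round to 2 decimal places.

E[T] = (0)(0.4) + (2)(0.2) + (3)(0.2) + (6)(0.2) = 2.2
E[T²] = (0)²(0.4) + (2)²(0.2) + (3)²(0.2) + (6)²(0.2) = 9.8
Var(T) = E[T²] − (E[T])² = 9.8 − (2.2)² = 4.96

4.96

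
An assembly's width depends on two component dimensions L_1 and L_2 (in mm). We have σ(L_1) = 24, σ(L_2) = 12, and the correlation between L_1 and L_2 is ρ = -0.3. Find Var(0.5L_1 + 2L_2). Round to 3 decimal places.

Var(L_1) = (24)² = 576;  Var(L_2) = (12)² = 144
Cov(L_1,L_2) = ρ·σ(L_1)·σ(L_2) = -0.3·24·12 = -86.4
Var(0.5L_1 + 2L_2) = (0.5)²·Var(L_1) + (2)²·Var(L_2) + 2·(0.5)·(2)·Cov(L_1,L_2)
= 0.25·576 + 4·144 + 2·-86.4 = 547.2

547.200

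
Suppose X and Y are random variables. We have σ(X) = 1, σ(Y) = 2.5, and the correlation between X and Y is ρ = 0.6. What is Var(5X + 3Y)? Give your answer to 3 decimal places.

Var(X) = (1)² = 1;  Var(Y) = (2.5)² = 6.25
cov(X,Y) = ρ·σ(X)·σ(Y) = 0.6·1·2.5 = 1.5
Var(5X + 3Y) = (5)²·Var(X) + (3)²·Var(Y) + 2·(5)·(3)·cov(X,Y)
= 25·1 + 9·6.25 + 30·1.5 = 126.25

126.250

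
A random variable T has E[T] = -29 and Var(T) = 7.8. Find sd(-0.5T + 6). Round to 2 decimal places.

1.40

Var(-0.5T + 6) = (-0.5)²·7.8 = 1.95
sd(-0.5T + 6) = √1.95 ≈ 1.40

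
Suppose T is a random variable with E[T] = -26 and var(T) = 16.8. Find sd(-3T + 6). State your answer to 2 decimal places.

var(-3T + 6) = (-3)²·16.8 = 151.2
sd(-3T + 6) = √151.2 ≈ 12.30

12.30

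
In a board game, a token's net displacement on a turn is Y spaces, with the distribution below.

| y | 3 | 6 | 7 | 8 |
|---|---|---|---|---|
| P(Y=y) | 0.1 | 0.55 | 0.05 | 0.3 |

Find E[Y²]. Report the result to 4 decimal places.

E[Y²] = (3)²(0.1) + (6)²(0.55) + (7)²(0.05) + (8)²(0.3) = 42.35

42.3500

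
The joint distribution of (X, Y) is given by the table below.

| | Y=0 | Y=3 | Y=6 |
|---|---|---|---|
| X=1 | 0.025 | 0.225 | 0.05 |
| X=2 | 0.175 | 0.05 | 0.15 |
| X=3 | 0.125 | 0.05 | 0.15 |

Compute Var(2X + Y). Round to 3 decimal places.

8.559

E[X] = 2.025,  E[Y] = 3.075,  E[XY] = 6.225
Var(X) = 4.725 − (2.025)² = 0.624375;  Var(Y) = 15.525 − (3.075)² = 6.069375
Cov(X,Y) = 6.225 − (2.025)(3.075) = -0.001875
Var(2X + Y) = (2)²·0.624375 + (1)²·6.069375 + 2·(2)·(1)·-0.001875 = 8.559375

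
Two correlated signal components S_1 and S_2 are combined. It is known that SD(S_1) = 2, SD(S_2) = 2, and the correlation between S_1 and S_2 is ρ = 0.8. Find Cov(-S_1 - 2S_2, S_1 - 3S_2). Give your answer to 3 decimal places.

23.200

V(S_1) = (2)² = 4;  V(S_2) = (2)² = 4
Cov(S_1,S_2) = ρ·SD(S_1)·SD(S_2) = 0.8·2·2 = 3.2
Cov(-S_1 - 2S_2, S_1 - 3S_2) = (-1)(1)V(S_1) + (-2)(-3)V(S_2) + [(-1)(-3) + (-2)(1)]Cov(S_1,S_2)
= -1·4 + 6·4 + 1·3.2 = 23.2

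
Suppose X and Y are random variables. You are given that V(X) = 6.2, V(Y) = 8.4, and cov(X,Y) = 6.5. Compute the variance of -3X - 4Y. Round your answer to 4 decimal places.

346.2000

V(-3X - 4Y) = (-3)²·V(X) + (-4)²·V(Y) + 2·(-3)·(-4)·cov(X,Y)
= 9·6.2 + 16·8.4 + 24·6.5 = 346.2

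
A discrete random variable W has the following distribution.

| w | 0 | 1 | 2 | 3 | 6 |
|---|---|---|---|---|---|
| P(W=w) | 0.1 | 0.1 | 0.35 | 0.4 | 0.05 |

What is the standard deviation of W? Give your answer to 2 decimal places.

1.27

E[W] = (0)(0.1) + (1)(0.1) + (2)(0.35) + (3)(0.4) + (6)(0.05) = 2.3
E[W²] = (0)²(0.1) + (1)²(0.1) + (2)²(0.35) + (3)²(0.4) + (6)²(0.05) = 6.9
var(W) = E[W²] − (E[W])² = 6.9 − (2.3)² = 1.61
σ(W) = √1.61 ≈ 1.27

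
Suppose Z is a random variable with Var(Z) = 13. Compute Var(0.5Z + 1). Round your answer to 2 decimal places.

Var(0.5Z + 1) = (0.5)²·Var(Z) = 0.25·13 = 3.25

3.25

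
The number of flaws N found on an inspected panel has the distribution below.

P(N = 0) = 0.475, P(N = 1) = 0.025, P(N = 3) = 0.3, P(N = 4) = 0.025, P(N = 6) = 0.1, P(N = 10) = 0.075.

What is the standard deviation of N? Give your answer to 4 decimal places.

E[N] = (0)(0.475) + (1)(0.025) + (3)(0.3) + (4)(0.025) + (6)(0.1) + (10)(0.075) = 2.375
E[N²] = (0)²(0.475) + (1)²(0.025) + (3)²(0.3) + (4)²(0.025) + (6)²(0.1) + (10)²(0.075) = 14.225
Var(N) = E[N²] − (E[N])² = 14.225 − (2.375)² = 8.584375
SD(N) = √8.584375 ≈ 2.9299

2.9299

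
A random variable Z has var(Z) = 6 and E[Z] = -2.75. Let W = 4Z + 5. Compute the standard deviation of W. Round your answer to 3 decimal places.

9.798

var(4Z + 5) = (4)²·6 = 96
SD(W) = √96 ≈ 9.798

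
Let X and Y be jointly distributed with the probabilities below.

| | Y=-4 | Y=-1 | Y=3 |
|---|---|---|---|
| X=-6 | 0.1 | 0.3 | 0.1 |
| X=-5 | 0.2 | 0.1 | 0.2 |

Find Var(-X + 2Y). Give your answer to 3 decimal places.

29.690

E[X] = -5.5,  E[Y] = -0.7,  E[XY] = 3.9
Var(X) = 30.5 − (-5.5)² = 0.25;  Var(Y) = 7.9 − (-0.7)² = 7.41
Cov(X,Y) = 3.9 − (-5.5)(-0.7) = 0.05
Var(-X + 2Y) = (-1)²·0.25 + (2)²·7.41 + 2·(-1)·(2)·0.05 = 29.69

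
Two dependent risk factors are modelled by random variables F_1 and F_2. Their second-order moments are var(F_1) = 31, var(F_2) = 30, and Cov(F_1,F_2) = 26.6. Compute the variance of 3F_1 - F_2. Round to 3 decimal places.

var(3F_1 - F_2) = (3)²·var(F_1) + (-1)²·var(F_2) + 2·(3)·(-1)·Cov(F_1,F_2)
= 9·31 + 1·30 + -6·26.6 = 149.4

149.400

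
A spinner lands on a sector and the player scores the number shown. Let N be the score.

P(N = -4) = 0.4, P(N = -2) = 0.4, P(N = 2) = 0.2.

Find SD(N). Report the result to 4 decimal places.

2.1909

E[N] = (-4)(0.4) + (-2)(0.4) + (2)(0.2) = -2
E[N²] = (-4)²(0.4) + (-2)²(0.4) + (2)²(0.2) = 8.8
Var(N) = E[N²] − (E[N])² = 8.8 − (-2)² = 4.8
SD(N) = √4.8 ≈ 2.1909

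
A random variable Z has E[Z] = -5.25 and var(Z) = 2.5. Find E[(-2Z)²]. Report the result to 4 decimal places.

E[-2Z] = -2·-5.25 = 10.5
var(-2Z) = (-2)²·2.5 = 10
E[(-2Z)²] = var((-2Z)) + (E[(-2Z)])² = 10 + (10.5)² = 120.25

120.2500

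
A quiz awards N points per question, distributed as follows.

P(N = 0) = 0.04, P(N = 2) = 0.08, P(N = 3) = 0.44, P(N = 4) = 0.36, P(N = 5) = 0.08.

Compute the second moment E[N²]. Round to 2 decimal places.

12.04

E[N²] = (0)²(0.04) + (2)²(0.08) + (3)²(0.44) + (4)²(0.36) + (5)²(0.08) = 12.04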